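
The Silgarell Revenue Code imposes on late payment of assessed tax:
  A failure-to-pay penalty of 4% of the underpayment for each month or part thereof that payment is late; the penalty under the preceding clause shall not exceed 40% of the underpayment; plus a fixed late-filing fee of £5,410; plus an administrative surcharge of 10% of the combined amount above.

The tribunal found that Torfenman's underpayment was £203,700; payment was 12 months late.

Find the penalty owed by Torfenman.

£95,579

Accrued rate: 4% × 12 = 48%, capped at 40% → 40%
Failure-to-pay penalty: 40% of £203,700 = £81,480
Penalty before surcharge: £81,480 + £5,410 = £86,890
Administrative surcharge: 10% of £86,890 = £8,689
Total penalty: £86,890 + £8,689 = £95,579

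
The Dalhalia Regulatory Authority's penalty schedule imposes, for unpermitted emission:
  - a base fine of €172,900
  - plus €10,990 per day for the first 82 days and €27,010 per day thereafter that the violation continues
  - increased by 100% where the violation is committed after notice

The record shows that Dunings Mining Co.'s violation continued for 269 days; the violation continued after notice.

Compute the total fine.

First 82 days: 82 × €10,990 = €901,180
Remaining days: (269 − 82) × €27,010 = €5,050,870
Per-day component: €901,180 + €5,050,870 = €5,952,050
Base plus per-day: €172,900 + €5,952,050 = €6,124,950
Enhancement: 100% of €6,124,950 = €6,124,950
Enhanced fine: €6,124,950 + €6,124,950 = €12,249,900

€12,249,900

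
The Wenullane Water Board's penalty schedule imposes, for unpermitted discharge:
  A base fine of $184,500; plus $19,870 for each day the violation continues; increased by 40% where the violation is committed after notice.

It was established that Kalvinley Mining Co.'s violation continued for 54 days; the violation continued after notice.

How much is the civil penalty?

$1,760,472

Per-day component: 54 × $19,870 = $1,072,980
Base plus per-day: $184,500 + $1,072,980 = $1,257,480
Enhancement: 40% of $1,257,480 = $502,992
Enhanced fine: $1,257,480 + $502,992 = $1,760,472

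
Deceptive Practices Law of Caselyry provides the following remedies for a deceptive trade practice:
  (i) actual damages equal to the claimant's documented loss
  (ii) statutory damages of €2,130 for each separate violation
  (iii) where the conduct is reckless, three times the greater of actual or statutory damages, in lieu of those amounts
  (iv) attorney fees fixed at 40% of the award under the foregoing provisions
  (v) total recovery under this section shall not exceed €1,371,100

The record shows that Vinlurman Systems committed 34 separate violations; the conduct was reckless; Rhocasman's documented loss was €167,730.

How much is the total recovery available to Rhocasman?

Statutory damages: 34 × €2,130 = €72,420
Greater of actual damages (€167,730) or statutory damages (€72,420): €167,730
Trebled: 3 × €167,730 = €503,190
Attorney fees: 40% of €503,190 = €201,276
Total before cap: €503,190 + €201,276 = €704,466
Cap at €1,371,100: €704,466 is within the cap, no reduction.

Total recovery: €704,466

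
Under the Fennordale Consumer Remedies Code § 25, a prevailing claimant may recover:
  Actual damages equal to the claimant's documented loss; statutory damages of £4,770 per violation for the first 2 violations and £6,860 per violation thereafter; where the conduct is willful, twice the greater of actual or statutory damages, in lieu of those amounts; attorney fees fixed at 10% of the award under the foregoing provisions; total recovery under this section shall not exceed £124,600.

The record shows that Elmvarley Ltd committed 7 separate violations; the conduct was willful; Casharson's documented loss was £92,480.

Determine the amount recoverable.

First 2 violations: 2 × £4,770 = £9,540
Remaining violations: (7 − 2) × £6,860 = £34,300
Statutory damages: £9,540 + £34,300 = £43,840
Greater of actual damages (£92,480) or statutory damages (£43,840): £92,480
Doubled: 2 × £92,480 = £184,960
Attorney fees: 10% of £184,960 = £18,496
Total before cap: £184,960 + £18,496 = £203,456
Cap at £124,600: £203,456 exceeds the cap → £124,600

Total recovery: £124,600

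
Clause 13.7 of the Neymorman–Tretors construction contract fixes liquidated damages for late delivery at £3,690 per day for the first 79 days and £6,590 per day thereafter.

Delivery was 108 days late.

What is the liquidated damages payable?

First 79 days: 79 × £3,690 = £291,510
Remaining days: (108 − 79) × £6,590 = £191,110
Accrued per-day damages: £291,510 + £191,110 = £482,620

Liquidated damages: £482,620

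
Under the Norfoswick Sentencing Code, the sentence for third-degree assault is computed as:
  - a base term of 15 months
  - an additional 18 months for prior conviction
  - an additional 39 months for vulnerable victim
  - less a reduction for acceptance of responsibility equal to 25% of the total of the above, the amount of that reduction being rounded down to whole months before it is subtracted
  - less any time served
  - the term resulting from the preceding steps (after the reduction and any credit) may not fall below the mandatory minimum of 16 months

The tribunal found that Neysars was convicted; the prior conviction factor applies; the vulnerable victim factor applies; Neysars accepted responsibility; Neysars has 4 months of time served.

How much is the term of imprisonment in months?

Prior conviction enhancement: +18 months
Vulnerable victim enhancement: +39 months
Adjusted term: 15 months + 18 months + 39 months = 72 months
Acceptance of responsibility reduction: 25% of 72 months = 18 months (rounded down)
After reduction: 72 − 18 = 54 months
Less time served: 54 months − 4 months = 50 months
Minimum 16 months: 50 months meets the minimum, no increase.

Sentence: 50 months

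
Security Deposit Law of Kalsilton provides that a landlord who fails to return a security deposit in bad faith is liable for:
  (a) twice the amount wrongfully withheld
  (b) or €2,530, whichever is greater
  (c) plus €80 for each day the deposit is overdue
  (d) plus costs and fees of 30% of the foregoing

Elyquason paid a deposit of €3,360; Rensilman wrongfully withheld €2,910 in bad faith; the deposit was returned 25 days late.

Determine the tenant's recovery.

€10,166

Doubled: 2 × €2,910 = €5,820
Minimum €2,530: €5,820 meets the minimum, no increase.
Late-return penalty: 25 × €80 = €2,000
Damages plus late penalty: €5,820 + €2,000 = €7,820
Costs and fees: 30% of €7,820 = €2,346
Total recovery: €7,820 + €2,346 = €10,166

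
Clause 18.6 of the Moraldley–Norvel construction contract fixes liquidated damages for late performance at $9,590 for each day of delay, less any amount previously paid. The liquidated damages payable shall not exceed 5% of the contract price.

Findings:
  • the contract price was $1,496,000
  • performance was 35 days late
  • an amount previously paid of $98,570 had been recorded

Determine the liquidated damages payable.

Per-day damages: 35 × $9,590 = $335,650
Less amount previously paid: $335,650 − $98,570 = $237,080
Cap: 5% of $1,496,000 = $74,800
Cap at $74,800: $237,080 exceeds the cap → $74,800

$74,800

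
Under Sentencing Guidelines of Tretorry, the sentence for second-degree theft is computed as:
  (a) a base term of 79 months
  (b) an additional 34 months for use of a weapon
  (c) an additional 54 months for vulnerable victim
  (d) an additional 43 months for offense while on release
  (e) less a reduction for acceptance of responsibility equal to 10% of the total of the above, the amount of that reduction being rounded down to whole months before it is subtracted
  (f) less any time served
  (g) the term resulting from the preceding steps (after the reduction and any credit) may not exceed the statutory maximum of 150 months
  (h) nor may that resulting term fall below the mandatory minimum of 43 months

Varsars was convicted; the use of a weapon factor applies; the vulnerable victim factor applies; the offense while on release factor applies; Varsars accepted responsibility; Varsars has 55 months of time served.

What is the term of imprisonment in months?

Use of a weapon enhancement: +34 months
Vulnerable victim enhancement: +54 months
Offense while on release enhancement: +43 months
Adjusted term: 79 months + 34 months + 54 months + 43 months = 210 months
Acceptance of responsibility reduction: 10% of 210 months = 21 months (rounded down)
After reduction: 210 − 21 = 189 months
Less time served: 189 months − 55 months = 134 months
Cap at 150 months: 134 months is within the cap, no reduction.
Minimum 43 months: 134 months meets the minimum, no increase.

134 months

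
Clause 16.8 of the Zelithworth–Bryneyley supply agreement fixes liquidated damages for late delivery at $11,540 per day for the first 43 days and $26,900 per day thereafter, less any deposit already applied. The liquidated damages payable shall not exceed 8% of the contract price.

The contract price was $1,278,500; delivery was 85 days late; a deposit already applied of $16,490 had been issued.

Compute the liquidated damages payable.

First 43 days: 43 × $11,540 = $496,220
Remaining days: (85 − 43) × $26,900 = $1,129,800
Accrued per-day damages: $496,220 + $1,129,800 = $1,626,020
Less deposit already applied: $1,626,020 − $16,490 = $1,609,530
Cap: 8% of $1,278,500 = $102,280
Cap at $102,280: $1,609,530 exceeds the cap → $102,280

Liquidated damages: $102,280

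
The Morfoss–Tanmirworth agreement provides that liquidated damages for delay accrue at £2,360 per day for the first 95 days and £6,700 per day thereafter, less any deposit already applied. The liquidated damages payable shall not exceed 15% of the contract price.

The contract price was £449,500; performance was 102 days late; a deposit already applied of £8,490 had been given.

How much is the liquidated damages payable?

Liquidated damages: £67,425

First 95 days: 95 × £2,360 = £224,200
Remaining days: (102 − 95) × £6,700 = £46,900
Accrued per-day damages: £224,200 + £46,900 = £271,100
Less deposit already applied: £271,100 − £8,490 = £262,610
Cap: 15% of £449,500 = £67,425
Cap at £67,425: £262,610 exceeds the cap → £67,425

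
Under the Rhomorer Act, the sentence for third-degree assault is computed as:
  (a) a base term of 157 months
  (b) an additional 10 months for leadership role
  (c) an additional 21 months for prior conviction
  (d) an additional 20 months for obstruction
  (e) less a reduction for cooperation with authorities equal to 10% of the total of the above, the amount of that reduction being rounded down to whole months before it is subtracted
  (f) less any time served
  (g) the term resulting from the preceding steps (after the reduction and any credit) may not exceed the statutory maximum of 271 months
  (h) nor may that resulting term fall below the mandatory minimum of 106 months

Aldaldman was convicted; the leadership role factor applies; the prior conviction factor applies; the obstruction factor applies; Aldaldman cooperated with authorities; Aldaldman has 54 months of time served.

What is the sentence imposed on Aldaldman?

134 months

Leadership role enhancement: +10 months
Prior conviction enhancement: +21 months
Obstruction enhancement: +20 months
Adjusted term: 157 months + 10 months + 21 months + 20 months = 208 months
Cooperation with authorities reduction: 10% of 208 months = 20 months (rounded down)
After reduction: 208 − 20 = 188 months
Less time served: 188 months − 54 months = 134 months
Cap at 271 months: 134 months is within the cap, no reduction.
Minimum 106 months: 134 months meets the minimum, no increase.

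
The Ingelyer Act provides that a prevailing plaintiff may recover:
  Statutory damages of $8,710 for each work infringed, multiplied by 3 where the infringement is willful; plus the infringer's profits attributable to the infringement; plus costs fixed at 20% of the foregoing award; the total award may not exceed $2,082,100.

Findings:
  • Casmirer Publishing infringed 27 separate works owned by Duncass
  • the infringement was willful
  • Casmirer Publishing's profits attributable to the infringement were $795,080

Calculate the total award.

$1,800,708

Statutory damages: 27 × $8,710 = $235,170
Trebled: 3 × $235,170 = $705,510
Combined award: $705,510 + $795,080 = $1,500,590
Costs: 20% of $1,500,590 = $300,118
Award plus costs: $1,500,590 + $300,118 = $1,800,708
Cap at $2,082,100: $1,800,708 is within the cap, no reduction.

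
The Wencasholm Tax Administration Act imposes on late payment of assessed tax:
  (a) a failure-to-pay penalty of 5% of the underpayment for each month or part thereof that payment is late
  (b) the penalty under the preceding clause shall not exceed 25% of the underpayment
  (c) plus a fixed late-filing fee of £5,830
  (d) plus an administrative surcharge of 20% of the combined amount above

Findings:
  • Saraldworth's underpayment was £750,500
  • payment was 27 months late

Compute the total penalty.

£232,146

Accrued rate: 5% × 27 = 135%, capped at 25% → 25%
Failure-to-pay penalty: 25% of £750,500 = £187,625
Penalty before surcharge: £187,625 + £5,830 = £193,455
Administrative surcharge: 20% of £193,455 = £38,691
Total penalty: £193,455 + £38,691 = £232,146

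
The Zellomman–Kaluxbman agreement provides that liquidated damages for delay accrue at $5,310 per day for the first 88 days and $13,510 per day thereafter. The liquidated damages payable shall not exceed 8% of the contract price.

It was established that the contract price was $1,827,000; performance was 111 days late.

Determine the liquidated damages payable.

$146,160

First 88 days: 88 × $5,310 = $467,280
Remaining days: (111 − 88) × $13,510 = $310,730
Accrued per-day damages: $467,280 + $310,730 = $778,010
Cap: 8% of $1,827,000 = $146,160
Cap at $146,160: $778,010 exceeds the cap → $146,160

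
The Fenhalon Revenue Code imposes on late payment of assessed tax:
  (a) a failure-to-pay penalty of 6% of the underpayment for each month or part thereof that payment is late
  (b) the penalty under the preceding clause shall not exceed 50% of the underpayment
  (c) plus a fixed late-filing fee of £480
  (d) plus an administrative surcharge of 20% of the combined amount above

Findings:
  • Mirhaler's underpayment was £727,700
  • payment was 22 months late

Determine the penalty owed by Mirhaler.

Accrued rate: 6% × 22 = 132%, capped at 50% → 50%
Failure-to-pay penalty: 50% of £727,700 = £363,850
Penalty before surcharge: £363,850 + £480 = £364,330
Administrative surcharge: 20% of £364,330 = £72,866
Total penalty: £364,330 + £72,866 = £437,196

£437,196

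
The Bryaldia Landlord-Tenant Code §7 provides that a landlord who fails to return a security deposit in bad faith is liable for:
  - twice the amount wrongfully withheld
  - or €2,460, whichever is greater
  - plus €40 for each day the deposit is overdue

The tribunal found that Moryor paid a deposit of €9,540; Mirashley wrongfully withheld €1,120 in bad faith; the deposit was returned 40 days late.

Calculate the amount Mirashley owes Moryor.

€4,060

Doubled: 2 × €1,120 = €2,240
Minimum €2,460: €2,240 is below the minimum → €2,460
Late-return penalty: 40 × €40 = €1,600
Damages plus late penalty: €2,460 + €1,600 = €4,060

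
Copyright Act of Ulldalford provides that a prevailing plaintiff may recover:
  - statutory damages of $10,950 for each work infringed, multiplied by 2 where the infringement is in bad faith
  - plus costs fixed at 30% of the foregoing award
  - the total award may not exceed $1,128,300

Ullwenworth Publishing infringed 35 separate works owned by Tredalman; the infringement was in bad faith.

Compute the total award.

Statutory damages: 35 × $10,950 = $383,250
Doubled: 2 × $383,250 = $766,500
Costs: 30% of $766,500 = $229,950
Award plus costs: $766,500 + $229,950 = $996,450
Cap at $1,128,300: $996,450 is within the cap, no reduction.

Award: $996,450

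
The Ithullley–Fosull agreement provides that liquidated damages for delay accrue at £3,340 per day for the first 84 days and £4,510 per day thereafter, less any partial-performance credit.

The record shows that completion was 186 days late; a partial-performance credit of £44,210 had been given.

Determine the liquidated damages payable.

£696,370

First 84 days: 84 × £3,340 = £280,560
Remaining days: (186 − 84) × £4,510 = £460,020
Accrued per-day damages: £280,560 + £460,020 = £740,580
Less partial-performance credit: £740,580 − £44,210 = £696,370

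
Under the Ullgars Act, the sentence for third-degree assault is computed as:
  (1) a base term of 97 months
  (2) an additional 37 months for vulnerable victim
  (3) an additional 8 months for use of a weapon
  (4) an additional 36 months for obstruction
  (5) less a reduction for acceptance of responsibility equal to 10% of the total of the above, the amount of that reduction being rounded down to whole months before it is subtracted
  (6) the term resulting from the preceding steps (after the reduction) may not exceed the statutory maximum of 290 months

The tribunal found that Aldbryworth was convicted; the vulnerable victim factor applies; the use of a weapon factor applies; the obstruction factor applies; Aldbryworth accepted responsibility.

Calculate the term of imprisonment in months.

Vulnerable victim enhancement: +37 months
Use of a weapon enhancement: +8 months
Obstruction enhancement: +36 months
Adjusted term: 97 months + 37 months + 8 months + 36 months = 178 months
Acceptance of responsibility reduction: 10% of 178 months = 17 months (rounded down)
After reduction: 178 − 17 = 161 months
Cap at 290 months: 161 months is within the cap, no reduction.

Sentence: 161 months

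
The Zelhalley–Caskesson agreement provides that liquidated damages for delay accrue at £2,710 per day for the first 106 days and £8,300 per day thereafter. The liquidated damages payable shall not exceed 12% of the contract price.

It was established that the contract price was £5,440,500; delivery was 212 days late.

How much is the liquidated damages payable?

£652,860

First 106 days: 106 × £2,710 = £287,260
Remaining days: (212 − 106) × £8,300 = £879,800
Accrued per-day damages: £287,260 + £879,800 = £1,167,060
Cap: 12% of £5,440,500 = £652,860
Cap at £652,860: £1,167,060 exceeds the cap → £652,860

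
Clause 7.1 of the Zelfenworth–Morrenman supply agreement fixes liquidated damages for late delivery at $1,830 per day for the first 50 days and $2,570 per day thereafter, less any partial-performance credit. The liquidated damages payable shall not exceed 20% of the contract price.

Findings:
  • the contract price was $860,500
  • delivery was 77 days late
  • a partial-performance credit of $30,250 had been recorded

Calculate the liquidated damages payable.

First 50 days: 50 × $1,830 = $91,500
Remaining days: (77 − 50) × $2,570 = $69,390
Accrued per-day damages: $91,500 + $69,390 = $160,890
Less partial-performance credit: $160,890 − $30,250 = $130,640
Cap: 20% of $860,500 = $172,100
Cap at $172,100: $130,640 is within the cap, no reduction.

$130,640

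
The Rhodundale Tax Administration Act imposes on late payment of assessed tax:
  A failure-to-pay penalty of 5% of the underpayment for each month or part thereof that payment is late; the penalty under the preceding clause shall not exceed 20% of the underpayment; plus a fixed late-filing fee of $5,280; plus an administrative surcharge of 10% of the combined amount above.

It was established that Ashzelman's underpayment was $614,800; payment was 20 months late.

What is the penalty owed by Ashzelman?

Accrued rate: 5% × 20 = 100%, capped at 20% → 20%
Failure-to-pay penalty: 20% of $614,800 = $122,960
Penalty before surcharge: $122,960 + $5,280 = $128,240
Administrative surcharge: 10% of $128,240 = $12,824
Total penalty: $128,240 + $12,824 = $141,064

$141,064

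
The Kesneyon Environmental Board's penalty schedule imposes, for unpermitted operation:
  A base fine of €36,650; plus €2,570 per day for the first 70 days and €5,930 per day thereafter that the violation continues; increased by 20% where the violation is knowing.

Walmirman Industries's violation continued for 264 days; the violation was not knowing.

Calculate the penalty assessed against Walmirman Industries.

First 70 days: 70 × €2,570 = €179,900
Remaining days: (264 − 70) × €5,930 = €1,150,420
Per-day component: €179,900 + €1,150,420 = €1,330,320
Base plus per-day: €36,650 + €1,330,320 = €1,366,970
The violation was not knowing: no 20% increase.

€1,366,970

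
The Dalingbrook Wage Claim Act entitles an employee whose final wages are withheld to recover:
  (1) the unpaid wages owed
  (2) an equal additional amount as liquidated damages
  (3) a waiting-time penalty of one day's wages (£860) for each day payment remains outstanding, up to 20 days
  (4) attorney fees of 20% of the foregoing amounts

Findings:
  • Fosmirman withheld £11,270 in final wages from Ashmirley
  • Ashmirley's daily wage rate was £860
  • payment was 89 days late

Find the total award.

Liquidated damages (equal amount): £11,270
Penalty days: min(89, 20) = 20
Waiting-time penalty: 20 × £860 = £17,200
Subtotal: £11,270 + £11,270 + £17,200 = £39,740
Attorney fees: 20% of £39,740 = £7,948
Total award: £39,740 + £7,948 = £47,688

£47,688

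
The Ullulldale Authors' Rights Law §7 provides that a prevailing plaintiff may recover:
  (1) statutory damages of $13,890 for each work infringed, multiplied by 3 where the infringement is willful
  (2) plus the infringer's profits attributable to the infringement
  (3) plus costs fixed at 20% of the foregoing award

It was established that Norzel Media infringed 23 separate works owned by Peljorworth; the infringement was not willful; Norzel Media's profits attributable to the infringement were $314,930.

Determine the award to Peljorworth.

$761,280

Statutory damages: 23 × $13,890 = $319,470
Infringement not willful: no ×3 enhancement.
Combined award: $319,470 + $314,930 = $634,400
Costs: 20% of $634,400 = $126,880
Award plus costs: $634,400 + $126,880 = $761,280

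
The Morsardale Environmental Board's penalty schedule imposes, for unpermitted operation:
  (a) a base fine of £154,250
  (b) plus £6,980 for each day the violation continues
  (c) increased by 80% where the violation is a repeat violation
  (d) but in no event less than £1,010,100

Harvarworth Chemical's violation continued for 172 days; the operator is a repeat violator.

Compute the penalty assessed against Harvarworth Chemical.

Per-day component: 172 × £6,980 = £1,200,560
Base plus per-day: £154,250 + £1,200,560 = £1,354,810
Enhancement: 80% of £1,354,810 = £1,083,848
Enhanced fine: £1,354,810 + £1,083,848 = £2,438,658
Minimum £1,010,100: £2,438,658 meets the minimum, no increase.

£2,438,658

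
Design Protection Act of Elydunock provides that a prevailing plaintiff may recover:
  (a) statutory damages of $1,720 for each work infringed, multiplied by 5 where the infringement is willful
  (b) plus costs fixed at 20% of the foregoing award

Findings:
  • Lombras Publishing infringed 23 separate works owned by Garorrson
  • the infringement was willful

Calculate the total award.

$237,360

Statutory damages: 23 × $1,720 = $39,560
Multiplied by 5: 5 × $39,560 = $197,800
Costs: 20% of $197,800 = $39,560
Award plus costs: $197,800 + $39,560 = $237,360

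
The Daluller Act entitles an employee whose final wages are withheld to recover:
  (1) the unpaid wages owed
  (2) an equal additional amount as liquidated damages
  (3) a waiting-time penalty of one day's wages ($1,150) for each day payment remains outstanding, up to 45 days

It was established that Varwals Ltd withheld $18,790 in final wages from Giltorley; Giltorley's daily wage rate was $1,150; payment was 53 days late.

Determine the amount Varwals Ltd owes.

Liquidated damages (equal amount): $18,790
Penalty days: min(53, 45) = 45
Waiting-time penalty: 45 × $1,150 = $51,750
Total award: $18,790 + $18,790 + $51,750 = $89,330

Total award: $89,330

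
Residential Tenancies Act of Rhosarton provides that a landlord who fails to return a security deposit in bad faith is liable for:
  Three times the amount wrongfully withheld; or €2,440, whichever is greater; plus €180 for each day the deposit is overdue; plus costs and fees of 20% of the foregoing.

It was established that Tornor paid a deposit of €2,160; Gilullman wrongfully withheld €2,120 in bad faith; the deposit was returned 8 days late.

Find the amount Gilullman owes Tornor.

Trebled: 3 × €2,120 = €6,360
Minimum €2,440: €6,360 meets the minimum, no increase.
Late-return penalty: 8 × €180 = €1,440
Damages plus late penalty: €6,360 + €1,440 = €7,800
Costs and fees: 20% of €7,800 = €1,560
Total recovery: €7,800 + €1,560 = €9,360

€9,360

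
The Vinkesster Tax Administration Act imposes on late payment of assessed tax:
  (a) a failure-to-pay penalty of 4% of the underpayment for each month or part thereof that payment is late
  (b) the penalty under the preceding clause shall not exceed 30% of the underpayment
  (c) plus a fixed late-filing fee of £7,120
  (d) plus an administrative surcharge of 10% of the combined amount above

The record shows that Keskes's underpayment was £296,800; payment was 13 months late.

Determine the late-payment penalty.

Accrued rate: 4% × 13 = 52%, capped at 30% → 30%
Failure-to-pay penalty: 30% of £296,800 = £89,040
Penalty before surcharge: £89,040 + £7,120 = £96,160
Administrative surcharge: 10% of £96,160 = £9,616
Total penalty: £96,160 + £9,616 = £105,776

£105,776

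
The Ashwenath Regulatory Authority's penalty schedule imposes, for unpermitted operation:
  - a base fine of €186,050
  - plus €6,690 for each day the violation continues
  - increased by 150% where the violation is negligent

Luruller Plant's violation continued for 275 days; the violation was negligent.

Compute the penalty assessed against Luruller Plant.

€5,064,500

Per-day component: 275 × €6,690 = €1,839,750
Base plus per-day: €186,050 + €1,839,750 = €2,025,800
Enhancement: 150% of €2,025,800 = €3,038,700
Enhanced fine: €2,025,800 + €3,038,700 = €5,064,500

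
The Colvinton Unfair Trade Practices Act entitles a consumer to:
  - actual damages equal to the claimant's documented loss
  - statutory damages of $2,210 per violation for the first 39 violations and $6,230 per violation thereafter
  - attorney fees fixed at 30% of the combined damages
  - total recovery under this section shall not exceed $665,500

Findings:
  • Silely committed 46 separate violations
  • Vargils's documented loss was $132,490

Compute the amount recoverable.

$340,977

First 39 violations: 39 × $2,210 = $86,190
Remaining violations: (46 − 39) × $6,230 = $43,610
Statutory damages: $86,190 + $43,610 = $129,800
Combined damages: $132,490 + $129,800 = $262,290
Attorney fees: 30% of $262,290 = $78,687
Total before cap: $262,290 + $78,687 = $340,977
Cap at $665,500: $340,977 is within the cap, no reduction.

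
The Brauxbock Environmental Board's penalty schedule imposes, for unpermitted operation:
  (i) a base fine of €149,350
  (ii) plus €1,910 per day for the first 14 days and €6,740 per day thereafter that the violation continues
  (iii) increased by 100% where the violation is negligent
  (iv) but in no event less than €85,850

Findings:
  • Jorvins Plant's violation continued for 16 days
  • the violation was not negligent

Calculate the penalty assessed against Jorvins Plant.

First 14 days: 14 × €1,910 = €26,740
Remaining days: (16 − 14) × €6,740 = €13,480
Per-day component: €26,740 + €13,480 = €40,220
Base plus per-day: €149,350 + €40,220 = €189,570
The violation was not negligent: no 100% increase.
Minimum €85,850: €189,570 meets the minimum, no increase.

€189,570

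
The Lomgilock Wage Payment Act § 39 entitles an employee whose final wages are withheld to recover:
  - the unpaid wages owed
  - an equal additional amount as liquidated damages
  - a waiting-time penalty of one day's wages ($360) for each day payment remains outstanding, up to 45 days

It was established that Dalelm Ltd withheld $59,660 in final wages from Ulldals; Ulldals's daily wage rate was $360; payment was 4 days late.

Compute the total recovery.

Liquidated damages (equal amount): $59,660
Penalty days: min(4, 45) = 4
Waiting-time penalty: 4 × $360 = $1,440
Total award: $59,660 + $59,660 + $1,440 = $120,760

Total award: $120,760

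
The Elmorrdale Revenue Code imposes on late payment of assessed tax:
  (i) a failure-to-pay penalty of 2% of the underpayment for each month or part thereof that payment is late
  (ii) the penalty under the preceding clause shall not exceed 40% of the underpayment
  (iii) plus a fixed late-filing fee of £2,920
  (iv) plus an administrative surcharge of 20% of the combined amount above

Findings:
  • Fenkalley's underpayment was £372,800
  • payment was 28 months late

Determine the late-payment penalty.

£182,448

Accrued rate: 2% × 28 = 56%, capped at 40% → 40%
Failure-to-pay penalty: 40% of £372,800 = £149,120
Penalty before surcharge: £149,120 + £2,920 = £152,040
Administrative surcharge: 20% of £152,040 = £30,408
Total penalty: £152,040 + £30,408 = £182,448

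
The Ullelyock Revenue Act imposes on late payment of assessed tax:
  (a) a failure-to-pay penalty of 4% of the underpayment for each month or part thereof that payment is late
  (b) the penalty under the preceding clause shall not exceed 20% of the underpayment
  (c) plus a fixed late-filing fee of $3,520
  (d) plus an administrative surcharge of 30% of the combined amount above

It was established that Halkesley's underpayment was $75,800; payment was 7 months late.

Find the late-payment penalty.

$24,284

Accrued rate: 4% × 7 = 28%, capped at 20% → 20%
Failure-to-pay penalty: 20% of $75,800 = $15,160
Penalty before surcharge: $15,160 + $3,520 = $18,680
Administrative surcharge: 30% of $18,680 = $5,604
Total penalty: $18,680 + $5,604 = $24,284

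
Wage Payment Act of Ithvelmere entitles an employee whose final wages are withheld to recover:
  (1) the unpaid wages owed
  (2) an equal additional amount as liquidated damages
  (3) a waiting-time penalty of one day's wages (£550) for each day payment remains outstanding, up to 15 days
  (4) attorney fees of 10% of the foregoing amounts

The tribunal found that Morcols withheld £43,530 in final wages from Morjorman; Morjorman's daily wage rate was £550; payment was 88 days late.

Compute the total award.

Liquidated damages (equal amount): £43,530
Penalty days: min(88, 15) = 15
Waiting-time penalty: 15 × £550 = £8,250
Subtotal: £43,530 + £43,530 + £8,250 = £95,310
Attorney fees: 10% of £95,310 = £9,531
Total award: £95,310 + £9,531 = £104,841

Total award: £104,841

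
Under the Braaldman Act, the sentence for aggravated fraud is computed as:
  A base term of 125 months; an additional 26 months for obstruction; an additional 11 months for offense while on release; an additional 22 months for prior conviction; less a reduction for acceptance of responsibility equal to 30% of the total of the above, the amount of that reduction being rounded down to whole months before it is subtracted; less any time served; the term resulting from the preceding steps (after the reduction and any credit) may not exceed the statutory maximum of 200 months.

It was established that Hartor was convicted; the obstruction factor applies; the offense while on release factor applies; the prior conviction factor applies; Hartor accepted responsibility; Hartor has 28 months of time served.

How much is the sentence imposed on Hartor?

101 months

Obstruction enhancement: +26 months
Offense while on release enhancement: +11 months
Prior conviction enhancement: +22 months
Adjusted term: 125 months + 26 months + 11 months + 22 months = 184 months
Acceptance of responsibility reduction: 30% of 184 months = 55 months (rounded down)
After reduction: 184 − 55 = 129 months
Less time served: 129 months − 28 months = 101 months
Cap at 200 months: 101 months is within the cap, no reduction.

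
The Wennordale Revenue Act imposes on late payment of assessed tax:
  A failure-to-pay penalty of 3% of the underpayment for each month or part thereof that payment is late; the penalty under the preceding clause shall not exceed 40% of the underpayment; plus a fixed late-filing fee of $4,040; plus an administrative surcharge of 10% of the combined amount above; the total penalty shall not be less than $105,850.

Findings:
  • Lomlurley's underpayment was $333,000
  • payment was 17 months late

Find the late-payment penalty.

$150,964

Accrued rate: 3% × 17 = 51%, capped at 40% → 40%
Failure-to-pay penalty: 40% of $333,000 = $133,200
Penalty before surcharge: $133,200 + $4,040 = $137,240
Administrative surcharge: 10% of $137,240 = $13,724
Total penalty: $137,240 + $13,724 = $150,964
Minimum $105,850: $150,964 meets the minimum, no increase.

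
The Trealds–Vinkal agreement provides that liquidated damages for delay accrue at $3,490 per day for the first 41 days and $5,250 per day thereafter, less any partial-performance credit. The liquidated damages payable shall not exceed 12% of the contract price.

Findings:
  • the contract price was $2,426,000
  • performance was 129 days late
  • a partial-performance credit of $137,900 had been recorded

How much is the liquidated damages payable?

$291,120

First 41 days: 41 × $3,490 = $143,090
Remaining days: (129 − 41) × $5,250 = $462,000
Accrued per-day damages: $143,090 + $462,000 = $605,090
Less partial-performance credit: $605,090 − $137,900 = $467,190
Cap: 12% of $2,426,000 = $291,120
Cap at $291,120: $467,190 exceeds the cap → $291,120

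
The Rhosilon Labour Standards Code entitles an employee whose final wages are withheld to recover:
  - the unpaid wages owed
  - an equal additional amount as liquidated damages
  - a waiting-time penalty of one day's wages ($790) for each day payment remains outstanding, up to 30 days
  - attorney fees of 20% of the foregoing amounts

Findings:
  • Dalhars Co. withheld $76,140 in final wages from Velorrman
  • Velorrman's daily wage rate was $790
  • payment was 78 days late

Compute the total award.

$211,176

Liquidated damages (equal amount): $76,140
Penalty days: min(78, 30) = 30
Waiting-time penalty: 30 × $790 = $23,700
Subtotal: $76,140 + $76,140 + $23,700 = $175,980
Attorney fees: 20% of $175,980 = $35,196
Total award: $175,980 + $35,196 = $211,176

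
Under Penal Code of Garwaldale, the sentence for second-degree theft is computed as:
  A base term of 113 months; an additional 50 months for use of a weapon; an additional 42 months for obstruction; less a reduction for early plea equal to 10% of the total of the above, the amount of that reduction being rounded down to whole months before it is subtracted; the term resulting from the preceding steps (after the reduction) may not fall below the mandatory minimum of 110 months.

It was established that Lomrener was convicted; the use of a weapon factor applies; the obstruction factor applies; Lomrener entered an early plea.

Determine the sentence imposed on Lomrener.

185 months

Use of a weapon enhancement: +50 months
Obstruction enhancement: +42 months
Adjusted term: 113 months + 50 months + 42 months = 205 months
Early plea reduction: 10% of 205 months = 20 months (rounded down)
After reduction: 205 − 20 = 185 months
Minimum 110 months: 185 months meets the minimum, no increase.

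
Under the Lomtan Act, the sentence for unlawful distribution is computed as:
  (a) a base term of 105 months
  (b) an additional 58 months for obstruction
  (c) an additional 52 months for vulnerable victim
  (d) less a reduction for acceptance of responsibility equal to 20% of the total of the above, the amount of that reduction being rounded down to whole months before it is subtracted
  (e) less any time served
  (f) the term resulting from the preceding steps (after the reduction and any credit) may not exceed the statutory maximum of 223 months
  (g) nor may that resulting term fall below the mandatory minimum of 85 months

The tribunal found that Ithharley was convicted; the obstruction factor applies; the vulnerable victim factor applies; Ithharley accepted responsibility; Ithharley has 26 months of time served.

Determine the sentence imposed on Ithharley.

Obstruction enhancement: +58 months
Vulnerable victim enhancement: +52 months
Adjusted term: 105 months + 58 months + 52 months = 215 months
Acceptance of responsibility reduction: 20% of 215 months = 43 months (rounded down)
After reduction: 215 − 43 = 172 months
Less time served: 172 months − 26 months = 146 months
Cap at 223 months: 146 months is within the cap, no reduction.
Minimum 85 months: 146 months meets the minimum, no increase.

146 months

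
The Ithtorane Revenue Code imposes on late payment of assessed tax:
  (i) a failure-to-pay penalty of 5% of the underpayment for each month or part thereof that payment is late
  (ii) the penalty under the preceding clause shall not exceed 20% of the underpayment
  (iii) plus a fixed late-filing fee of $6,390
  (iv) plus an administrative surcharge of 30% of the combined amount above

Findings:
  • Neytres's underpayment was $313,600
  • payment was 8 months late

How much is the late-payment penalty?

Accrued rate: 5% × 8 = 40%, capped at 20% → 20%
Failure-to-pay penalty: 20% of $313,600 = $62,720
Penalty before surcharge: $62,720 + $6,390 = $69,110
Administrative surcharge: 30% of $69,110 = $20,733
Total penalty: $69,110 + $20,733 = $89,843

$89,843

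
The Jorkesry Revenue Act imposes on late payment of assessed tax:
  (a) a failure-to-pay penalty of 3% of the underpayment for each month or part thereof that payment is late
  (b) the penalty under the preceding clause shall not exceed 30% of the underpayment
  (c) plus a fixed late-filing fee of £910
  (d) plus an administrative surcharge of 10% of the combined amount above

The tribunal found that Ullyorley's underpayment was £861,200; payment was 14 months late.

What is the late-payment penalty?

Accrued rate: 3% × 14 = 42%, capped at 30% → 30%
Failure-to-pay penalty: 30% of £861,200 = £258,360
Penalty before surcharge: £258,360 + £910 = £259,270
Administrative surcharge: 10% of £259,270 = £25,927
Total penalty: £259,270 + £25,927 = £285,197

£285,197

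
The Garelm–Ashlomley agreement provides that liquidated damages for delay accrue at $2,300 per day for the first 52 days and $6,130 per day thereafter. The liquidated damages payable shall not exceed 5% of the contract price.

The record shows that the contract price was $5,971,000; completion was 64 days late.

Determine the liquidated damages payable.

First 52 days: 52 × $2,300 = $119,600
Remaining days: (64 − 52) × $6,130 = $73,560
Accrued per-day damages: $119,600 + $73,560 = $193,160
Cap: 5% of $5,971,000 = $298,550
Cap at $298,550: $193,160 is within the cap, no reduction.

$193,160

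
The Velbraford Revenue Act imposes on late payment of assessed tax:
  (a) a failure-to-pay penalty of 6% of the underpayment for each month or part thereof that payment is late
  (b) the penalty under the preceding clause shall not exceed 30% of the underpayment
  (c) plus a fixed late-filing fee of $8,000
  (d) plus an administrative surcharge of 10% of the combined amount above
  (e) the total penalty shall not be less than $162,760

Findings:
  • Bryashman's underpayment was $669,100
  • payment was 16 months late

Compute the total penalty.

$229,603

Accrued rate: 6% × 16 = 96%, capped at 30% → 30%
Failure-to-pay penalty: 30% of $669,100 = $200,730
Penalty before surcharge: $200,730 + $8,000 = $208,730
Administrative surcharge: 10% of $208,730 = $20,873
Total penalty: $208,730 + $20,873 = $229,603
Minimum $162,760: $229,603 meets the minimum, no increase.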